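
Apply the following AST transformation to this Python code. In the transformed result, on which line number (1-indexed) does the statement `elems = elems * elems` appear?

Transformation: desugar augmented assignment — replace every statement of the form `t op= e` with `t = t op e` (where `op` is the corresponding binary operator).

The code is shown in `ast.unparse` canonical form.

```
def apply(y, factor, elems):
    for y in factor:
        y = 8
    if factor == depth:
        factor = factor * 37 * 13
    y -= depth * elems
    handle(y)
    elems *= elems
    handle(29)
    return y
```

Transformed code:
def apply(y, factor, elems):
    for y in factor:
        y = 8
    if factor == depth:
        factor = factor * 37 * 13
    y = y - depth * elems
    handle(y)
    elems = elems * elems
    handle(29)
    return y

8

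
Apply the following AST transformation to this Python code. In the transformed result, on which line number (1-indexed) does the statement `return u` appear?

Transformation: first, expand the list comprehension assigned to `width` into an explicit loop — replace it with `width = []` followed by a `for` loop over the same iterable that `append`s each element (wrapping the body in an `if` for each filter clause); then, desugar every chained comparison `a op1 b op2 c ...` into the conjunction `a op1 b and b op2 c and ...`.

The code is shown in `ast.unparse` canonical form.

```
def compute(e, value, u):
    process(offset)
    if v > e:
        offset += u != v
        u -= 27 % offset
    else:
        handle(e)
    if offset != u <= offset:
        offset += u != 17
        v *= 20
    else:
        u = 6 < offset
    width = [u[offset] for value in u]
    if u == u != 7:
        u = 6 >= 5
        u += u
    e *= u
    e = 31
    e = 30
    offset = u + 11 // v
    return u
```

Transformed code:
def compute(e, value, u):
    process(offset)
    if v > e:
        offset += u != v
        u -= 27 % offset
    else:
        handle(e)
    if offset != u and u <= offset:
        offset += u != 17
        v *= 20
    else:
        u = 6 < offset
    width = []
    for value in u:
        width.append(u[offset])
    if u == u and u != 7:
        u = 6 >= 5
        u += u
    e *= u
    e = 31
    e = 30
    offset = u + 11 // v
    return u

23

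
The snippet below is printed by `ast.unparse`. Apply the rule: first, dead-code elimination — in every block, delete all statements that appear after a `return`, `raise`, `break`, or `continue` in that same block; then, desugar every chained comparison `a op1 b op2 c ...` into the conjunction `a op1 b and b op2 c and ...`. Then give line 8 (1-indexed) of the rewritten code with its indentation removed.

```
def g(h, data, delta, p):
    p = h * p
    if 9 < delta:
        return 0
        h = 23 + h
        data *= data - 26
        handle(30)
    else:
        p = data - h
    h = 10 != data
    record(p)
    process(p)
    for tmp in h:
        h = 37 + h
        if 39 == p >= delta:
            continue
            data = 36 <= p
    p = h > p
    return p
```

record(p)

Transformed code:
def g(h, data, delta, p):
    p = h * p
    if 9 < delta:
        return 0
    else:
        p = data - h
    h = 10 != data
    record(p)
    process(p)
    for tmp in h:
        h = 37 + h
        if 39 == p and p >= delta:
            continue
    p = h > p
    return p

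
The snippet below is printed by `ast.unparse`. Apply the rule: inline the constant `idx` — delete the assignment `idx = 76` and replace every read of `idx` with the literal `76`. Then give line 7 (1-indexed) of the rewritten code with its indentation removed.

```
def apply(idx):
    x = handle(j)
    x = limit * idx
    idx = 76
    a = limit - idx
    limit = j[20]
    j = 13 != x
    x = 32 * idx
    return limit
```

Transformed code:
def apply(idx):
    x = handle(j)
    x = limit * 76
    a = limit - 76
    limit = j[20]
    j = 13 != x
    x = 32 * 76
    return limit

x = 32 * 76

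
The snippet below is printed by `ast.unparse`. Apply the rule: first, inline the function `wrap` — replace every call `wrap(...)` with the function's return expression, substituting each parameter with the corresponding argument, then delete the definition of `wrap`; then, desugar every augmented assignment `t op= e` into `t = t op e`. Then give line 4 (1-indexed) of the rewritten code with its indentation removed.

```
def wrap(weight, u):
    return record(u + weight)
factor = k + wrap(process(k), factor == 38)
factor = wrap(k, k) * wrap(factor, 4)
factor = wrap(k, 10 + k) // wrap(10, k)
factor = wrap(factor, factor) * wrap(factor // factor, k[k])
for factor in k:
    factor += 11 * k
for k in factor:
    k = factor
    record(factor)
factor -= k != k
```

factor = record(factor + factor) * record(k[k] + factor // factor)

Transformed code:
factor = k + record((factor == 38) + process(k))
factor = record(k + k) * record(4 + factor)
factor = record(10 + k + k) // record(k + 10)
factor = record(factor + factor) * record(k[k] + factor // factor)
for factor in k:
    factor = factor + 11 * k
for k in factor:
    k = factor
    record(factor)
factor = factor - (k != k)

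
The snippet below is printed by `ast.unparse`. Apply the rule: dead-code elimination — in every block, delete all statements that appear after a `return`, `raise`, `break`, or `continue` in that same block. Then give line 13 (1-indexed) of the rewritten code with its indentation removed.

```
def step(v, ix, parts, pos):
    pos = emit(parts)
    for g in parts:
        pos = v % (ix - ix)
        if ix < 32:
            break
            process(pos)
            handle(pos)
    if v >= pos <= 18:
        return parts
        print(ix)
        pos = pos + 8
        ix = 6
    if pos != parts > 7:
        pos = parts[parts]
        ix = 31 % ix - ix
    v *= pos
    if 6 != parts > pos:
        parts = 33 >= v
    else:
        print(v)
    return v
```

Transformed code:
def step(v, ix, parts, pos):
    pos = emit(parts)
    for g in parts:
        pos = v % (ix - ix)
        if ix < 32:
            break
    if v >= pos <= 18:
        return parts
    if pos != parts > 7:
        pos = parts[parts]
        ix = 31 % ix - ix
    v *= pos
    if 6 != parts > pos:
        parts = 33 >= v
    else:
        print(v)
    return v

if 6 != parts > pos:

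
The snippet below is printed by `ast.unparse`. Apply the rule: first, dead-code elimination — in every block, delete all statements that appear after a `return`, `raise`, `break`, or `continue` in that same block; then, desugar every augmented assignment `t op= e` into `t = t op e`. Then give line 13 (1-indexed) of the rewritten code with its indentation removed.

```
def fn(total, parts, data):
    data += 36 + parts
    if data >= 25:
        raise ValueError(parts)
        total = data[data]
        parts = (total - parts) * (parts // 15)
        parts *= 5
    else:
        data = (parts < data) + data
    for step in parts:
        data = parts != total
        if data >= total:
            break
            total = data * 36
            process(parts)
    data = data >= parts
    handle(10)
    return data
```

return data

Transformed code:
def fn(total, parts, data):
    data = data + (36 + parts)
    if data >= 25:
        raise ValueError(parts)
    else:
        data = (parts < data) + data
    for step in parts:
        data = parts != total
        if data >= total:
            break
    data = data >= parts
    handle(10)
    return data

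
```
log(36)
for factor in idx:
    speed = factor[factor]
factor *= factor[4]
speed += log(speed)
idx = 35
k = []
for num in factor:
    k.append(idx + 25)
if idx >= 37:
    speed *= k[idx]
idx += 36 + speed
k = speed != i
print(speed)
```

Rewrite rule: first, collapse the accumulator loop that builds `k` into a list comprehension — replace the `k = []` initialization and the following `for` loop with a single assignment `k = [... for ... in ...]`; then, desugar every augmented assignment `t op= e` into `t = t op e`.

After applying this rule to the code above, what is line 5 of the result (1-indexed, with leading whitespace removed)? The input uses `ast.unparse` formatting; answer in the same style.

Transformed code:
log(36)
for factor in idx:
    speed = factor[factor]
factor = factor * factor[4]
speed = speed + log(speed)
idx = 35
k = [idx + 25 for num in factor]
if idx >= 37:
    speed = speed * k[idx]
idx = idx + (36 + speed)
k = speed != i
print(speed)

speed = speed + log(speed)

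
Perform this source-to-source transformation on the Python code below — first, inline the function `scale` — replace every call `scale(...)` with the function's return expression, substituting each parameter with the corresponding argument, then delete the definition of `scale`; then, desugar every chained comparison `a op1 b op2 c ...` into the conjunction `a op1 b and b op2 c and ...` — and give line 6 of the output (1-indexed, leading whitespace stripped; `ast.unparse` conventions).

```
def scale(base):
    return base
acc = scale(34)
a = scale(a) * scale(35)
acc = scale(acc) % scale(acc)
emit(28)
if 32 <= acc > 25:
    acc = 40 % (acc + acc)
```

acc = 40 % (acc + acc)

Transformed code:
acc = 34
a = a * 35
acc = acc % acc
emit(28)
if 32 <= acc and acc > 25:
    acc = 40 % (acc + acc)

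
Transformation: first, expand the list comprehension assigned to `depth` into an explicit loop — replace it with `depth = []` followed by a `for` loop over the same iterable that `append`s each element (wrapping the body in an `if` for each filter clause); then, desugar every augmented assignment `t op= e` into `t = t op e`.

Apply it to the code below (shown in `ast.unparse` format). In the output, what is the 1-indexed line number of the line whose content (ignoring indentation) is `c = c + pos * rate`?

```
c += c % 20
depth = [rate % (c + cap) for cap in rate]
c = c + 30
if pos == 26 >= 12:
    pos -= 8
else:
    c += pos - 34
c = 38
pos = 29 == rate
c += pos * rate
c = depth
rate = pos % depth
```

12

Transformed code:
c = c + c % 20
depth = []
for cap in rate:
    depth.append(rate % (c + cap))
c = c + 30
if pos == 26 >= 12:
    pos = pos - 8
else:
    c = c + (pos - 34)
c = 38
pos = 29 == rate
c = c + pos * rate
c = depth
rate = pos % depth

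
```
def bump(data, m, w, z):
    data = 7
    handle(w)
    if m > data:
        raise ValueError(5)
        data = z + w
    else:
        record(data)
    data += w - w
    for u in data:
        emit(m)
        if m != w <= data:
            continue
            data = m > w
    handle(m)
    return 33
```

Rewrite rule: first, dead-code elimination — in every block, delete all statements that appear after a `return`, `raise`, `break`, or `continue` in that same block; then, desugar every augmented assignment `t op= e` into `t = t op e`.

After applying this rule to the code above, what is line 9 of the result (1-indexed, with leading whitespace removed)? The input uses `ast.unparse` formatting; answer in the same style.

Transformed code:
def bump(data, m, w, z):
    data = 7
    handle(w)
    if m > data:
        raise ValueError(5)
    else:
        record(data)
    data = data + (w - w)
    for u in data:
        emit(m)
        if m != w <= data:
            continue
    handle(m)
    return 33

for u in data:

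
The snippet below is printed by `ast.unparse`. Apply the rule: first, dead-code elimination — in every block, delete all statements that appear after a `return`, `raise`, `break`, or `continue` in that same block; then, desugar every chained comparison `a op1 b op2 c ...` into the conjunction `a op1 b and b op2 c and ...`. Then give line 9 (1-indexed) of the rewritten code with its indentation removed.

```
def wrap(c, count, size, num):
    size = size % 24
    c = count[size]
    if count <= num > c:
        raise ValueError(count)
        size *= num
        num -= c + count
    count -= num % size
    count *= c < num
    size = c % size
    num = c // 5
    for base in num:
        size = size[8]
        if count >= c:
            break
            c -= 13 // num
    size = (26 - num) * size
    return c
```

num = c // 5

Transformed code:
def wrap(c, count, size, num):
    size = size % 24
    c = count[size]
    if count <= num and num > c:
        raise ValueError(count)
    count -= num % size
    count *= c < num
    size = c % size
    num = c // 5
    for base in num:
        size = size[8]
        if count >= c:
            break
    size = (26 - num) * size
    return c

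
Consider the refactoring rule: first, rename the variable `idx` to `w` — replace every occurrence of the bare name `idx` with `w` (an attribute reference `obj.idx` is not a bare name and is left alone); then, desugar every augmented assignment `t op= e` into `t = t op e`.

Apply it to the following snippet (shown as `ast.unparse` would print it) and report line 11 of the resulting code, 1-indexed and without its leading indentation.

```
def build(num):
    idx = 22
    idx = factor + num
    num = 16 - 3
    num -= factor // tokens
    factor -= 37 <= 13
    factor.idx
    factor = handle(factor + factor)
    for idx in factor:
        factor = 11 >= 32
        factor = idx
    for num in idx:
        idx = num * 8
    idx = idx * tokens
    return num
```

Transformed code:
def build(num):
    w = 22
    w = factor + num
    num = 16 - 3
    num = num - factor // tokens
    factor = factor - (37 <= 13)
    factor.idx
    factor = handle(factor + factor)
    for w in factor:
        factor = 11 >= 32
        factor = w
    for num in w:
        w = num * 8
    w = w * tokens
    return num

factor = w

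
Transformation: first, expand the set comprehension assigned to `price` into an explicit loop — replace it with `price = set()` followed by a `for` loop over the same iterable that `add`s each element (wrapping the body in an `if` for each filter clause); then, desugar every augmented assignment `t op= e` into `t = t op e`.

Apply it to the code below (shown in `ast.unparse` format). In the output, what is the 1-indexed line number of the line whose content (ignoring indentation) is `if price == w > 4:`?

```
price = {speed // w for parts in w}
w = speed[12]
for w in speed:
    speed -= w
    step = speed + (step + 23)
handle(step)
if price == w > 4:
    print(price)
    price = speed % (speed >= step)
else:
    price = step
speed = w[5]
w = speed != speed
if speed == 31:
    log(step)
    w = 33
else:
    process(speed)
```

Transformed code:
price = set()
for parts in w:
    price.add(speed // w)
w = speed[12]
for w in speed:
    speed = speed - w
    step = speed + (step + 23)
handle(step)
if price == w > 4:
    print(price)
    price = speed % (speed >= step)
else:
    price = step
speed = w[5]
w = speed != speed
if speed == 31:
    log(step)
    w = 33
else:
    process(speed)

9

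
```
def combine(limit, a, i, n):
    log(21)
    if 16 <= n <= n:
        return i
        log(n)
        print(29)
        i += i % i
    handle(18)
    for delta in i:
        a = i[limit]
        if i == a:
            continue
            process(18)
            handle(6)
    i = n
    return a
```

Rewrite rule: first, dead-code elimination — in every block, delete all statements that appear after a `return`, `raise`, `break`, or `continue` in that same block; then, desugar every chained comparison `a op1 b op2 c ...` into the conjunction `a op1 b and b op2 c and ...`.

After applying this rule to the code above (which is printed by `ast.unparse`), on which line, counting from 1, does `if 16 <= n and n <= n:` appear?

Transformed code:
def combine(limit, a, i, n):
    log(21)
    if 16 <= n and n <= n:
        return i
    handle(18)
    for delta in i:
        a = i[limit]
        if i == a:
            continue
    i = n
    return a

3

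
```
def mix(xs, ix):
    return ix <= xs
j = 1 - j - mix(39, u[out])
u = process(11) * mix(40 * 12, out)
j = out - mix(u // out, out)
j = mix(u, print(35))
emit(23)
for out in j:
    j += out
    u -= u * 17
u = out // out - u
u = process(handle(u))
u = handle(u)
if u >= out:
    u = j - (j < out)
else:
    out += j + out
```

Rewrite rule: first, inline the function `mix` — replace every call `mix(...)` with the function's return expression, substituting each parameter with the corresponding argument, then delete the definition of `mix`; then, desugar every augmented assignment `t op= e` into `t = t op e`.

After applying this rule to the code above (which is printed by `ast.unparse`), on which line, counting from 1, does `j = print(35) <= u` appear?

4

Transformed code:
j = 1 - j - (u[out] <= 39)
u = process(11) * (out <= 40 * 12)
j = out - (out <= u // out)
j = print(35) <= u
emit(23)
for out in j:
    j = j + out
    u = u - u * 17
u = out // out - u
u = process(handle(u))
u = handle(u)
if u >= out:
    u = j - (j < out)
else:
    out = out + (j + out)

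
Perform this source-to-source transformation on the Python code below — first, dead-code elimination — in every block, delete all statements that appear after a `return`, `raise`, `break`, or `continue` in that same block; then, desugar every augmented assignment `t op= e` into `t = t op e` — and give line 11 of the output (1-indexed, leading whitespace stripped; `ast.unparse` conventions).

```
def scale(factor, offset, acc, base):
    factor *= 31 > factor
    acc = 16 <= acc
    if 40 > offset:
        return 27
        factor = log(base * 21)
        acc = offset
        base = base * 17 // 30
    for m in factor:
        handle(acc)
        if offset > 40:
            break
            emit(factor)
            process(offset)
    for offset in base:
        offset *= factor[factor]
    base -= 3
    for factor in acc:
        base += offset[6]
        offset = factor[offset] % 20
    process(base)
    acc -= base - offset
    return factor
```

offset = offset * factor[factor]

Transformed code:
def scale(factor, offset, acc, base):
    factor = factor * (31 > factor)
    acc = 16 <= acc
    if 40 > offset:
        return 27
    for m in factor:
        handle(acc)
        if offset > 40:
            break
    for offset in base:
        offset = offset * factor[factor]
    base = base - 3
    for factor in acc:
        base = base + offset[6]
        offset = factor[offset] % 20
    process(base)
    acc = acc - (base - offset)
    return factor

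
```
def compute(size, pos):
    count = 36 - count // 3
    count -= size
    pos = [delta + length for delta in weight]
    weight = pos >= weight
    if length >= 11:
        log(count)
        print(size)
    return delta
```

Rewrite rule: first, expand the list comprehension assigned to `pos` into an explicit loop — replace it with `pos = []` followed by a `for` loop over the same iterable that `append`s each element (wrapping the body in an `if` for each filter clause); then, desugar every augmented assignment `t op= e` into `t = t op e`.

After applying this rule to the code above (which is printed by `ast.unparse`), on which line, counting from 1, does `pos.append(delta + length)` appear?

Transformed code:
def compute(size, pos):
    count = 36 - count // 3
    count = count - size
    pos = []
    for delta in weight:
        pos.append(delta + length)
    weight = pos >= weight
    if length >= 11:
        log(count)
        print(size)
    return delta

6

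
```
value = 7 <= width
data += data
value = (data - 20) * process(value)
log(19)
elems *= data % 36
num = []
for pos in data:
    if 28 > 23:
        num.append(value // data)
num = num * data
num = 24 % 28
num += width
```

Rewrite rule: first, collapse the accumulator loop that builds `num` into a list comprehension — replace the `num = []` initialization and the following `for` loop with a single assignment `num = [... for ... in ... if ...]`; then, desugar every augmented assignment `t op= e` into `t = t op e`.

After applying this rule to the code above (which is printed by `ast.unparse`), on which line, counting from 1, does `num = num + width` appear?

9

Transformed code:
value = 7 <= width
data = data + data
value = (data - 20) * process(value)
log(19)
elems = elems * (data % 36)
num = [value // data for pos in data if 28 > 23]
num = num * data
num = 24 % 28
num = num + width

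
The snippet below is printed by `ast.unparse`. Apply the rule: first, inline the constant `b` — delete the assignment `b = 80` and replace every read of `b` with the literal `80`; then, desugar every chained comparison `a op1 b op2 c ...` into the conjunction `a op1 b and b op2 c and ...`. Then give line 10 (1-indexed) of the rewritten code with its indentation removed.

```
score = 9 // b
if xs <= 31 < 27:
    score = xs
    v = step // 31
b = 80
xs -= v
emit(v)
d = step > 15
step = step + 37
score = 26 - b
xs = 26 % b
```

Transformed code:
score = 9 // 80
if xs <= 31 and 31 < 27:
    score = xs
    v = step // 31
xs -= v
emit(v)
d = step > 15
step = step + 37
score = 26 - 80
xs = 26 % 80

xs = 26 % 80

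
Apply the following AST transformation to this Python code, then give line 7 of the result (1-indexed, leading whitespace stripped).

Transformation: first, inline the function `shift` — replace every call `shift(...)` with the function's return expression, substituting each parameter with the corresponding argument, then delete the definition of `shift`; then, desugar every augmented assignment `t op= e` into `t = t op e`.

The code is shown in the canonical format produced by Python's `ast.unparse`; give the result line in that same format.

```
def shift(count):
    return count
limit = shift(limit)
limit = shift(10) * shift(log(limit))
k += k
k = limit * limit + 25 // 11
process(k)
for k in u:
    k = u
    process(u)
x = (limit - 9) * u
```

Transformed code:
limit = limit
limit = 10 * log(limit)
k = k + k
k = limit * limit + 25 // 11
process(k)
for k in u:
    k = u
    process(u)
x = (limit - 9) * u

k = u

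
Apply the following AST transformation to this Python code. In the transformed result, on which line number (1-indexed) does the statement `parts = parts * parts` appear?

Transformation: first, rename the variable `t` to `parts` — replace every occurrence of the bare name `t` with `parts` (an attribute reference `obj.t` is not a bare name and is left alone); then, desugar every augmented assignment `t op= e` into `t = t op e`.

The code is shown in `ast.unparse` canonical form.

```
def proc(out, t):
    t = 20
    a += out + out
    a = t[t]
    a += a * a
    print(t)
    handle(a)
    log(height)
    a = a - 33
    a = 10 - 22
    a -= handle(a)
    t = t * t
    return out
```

12

Transformed code:
def proc(out, parts):
    parts = 20
    a = a + (out + out)
    a = parts[parts]
    a = a + a * a
    print(parts)
    handle(a)
    log(height)
    a = a - 33
    a = 10 - 22
    a = a - handle(a)
    parts = parts * parts
    return out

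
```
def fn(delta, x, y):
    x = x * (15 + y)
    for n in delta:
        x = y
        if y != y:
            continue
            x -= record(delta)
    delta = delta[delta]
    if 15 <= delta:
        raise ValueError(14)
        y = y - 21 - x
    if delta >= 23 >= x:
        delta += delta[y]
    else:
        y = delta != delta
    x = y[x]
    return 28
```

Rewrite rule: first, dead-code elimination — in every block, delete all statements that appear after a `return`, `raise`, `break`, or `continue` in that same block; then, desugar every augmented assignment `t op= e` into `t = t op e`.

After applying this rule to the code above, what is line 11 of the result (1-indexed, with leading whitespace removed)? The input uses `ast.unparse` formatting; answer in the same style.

delta = delta + delta[y]

Transformed code:
def fn(delta, x, y):
    x = x * (15 + y)
    for n in delta:
        x = y
        if y != y:
            continue
    delta = delta[delta]
    if 15 <= delta:
        raise ValueError(14)
    if delta >= 23 >= x:
        delta = delta + delta[y]
    else:
        y = delta != delta
    x = y[x]
    return 28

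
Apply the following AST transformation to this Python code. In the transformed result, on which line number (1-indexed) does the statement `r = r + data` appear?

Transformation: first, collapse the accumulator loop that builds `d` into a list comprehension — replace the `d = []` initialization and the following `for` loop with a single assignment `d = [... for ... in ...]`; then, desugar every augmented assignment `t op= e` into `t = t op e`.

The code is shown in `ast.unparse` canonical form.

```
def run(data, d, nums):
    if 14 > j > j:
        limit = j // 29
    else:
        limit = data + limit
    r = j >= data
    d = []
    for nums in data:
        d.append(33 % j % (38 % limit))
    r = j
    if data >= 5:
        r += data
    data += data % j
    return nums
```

10

Transformed code:
def run(data, d, nums):
    if 14 > j > j:
        limit = j // 29
    else:
        limit = data + limit
    r = j >= data
    d = [33 % j % (38 % limit) for nums in data]
    r = j
    if data >= 5:
        r = r + data
    data = data + data % j
    return nums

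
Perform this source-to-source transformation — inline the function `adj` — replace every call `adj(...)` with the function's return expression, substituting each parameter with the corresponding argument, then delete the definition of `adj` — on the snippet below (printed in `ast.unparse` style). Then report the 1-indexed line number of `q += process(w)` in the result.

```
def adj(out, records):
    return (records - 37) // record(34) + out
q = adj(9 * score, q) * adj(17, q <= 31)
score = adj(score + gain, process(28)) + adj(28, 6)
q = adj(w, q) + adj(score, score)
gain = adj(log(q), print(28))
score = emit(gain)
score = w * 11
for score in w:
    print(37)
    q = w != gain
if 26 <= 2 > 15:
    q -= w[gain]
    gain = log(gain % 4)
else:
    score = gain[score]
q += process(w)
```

15

Transformed code:
q = ((q - 37) // record(34) + 9 * score) * (((q <= 31) - 37) // record(34) + 17)
score = (process(28) - 37) // record(34) + (score + gain) + ((6 - 37) // record(34) + 28)
q = (q - 37) // record(34) + w + ((score - 37) // record(34) + score)
gain = (print(28) - 37) // record(34) + log(q)
score = emit(gain)
score = w * 11
for score in w:
    print(37)
    q = w != gain
if 26 <= 2 > 15:
    q -= w[gain]
    gain = log(gain % 4)
else:
    score = gain[score]
q += process(w)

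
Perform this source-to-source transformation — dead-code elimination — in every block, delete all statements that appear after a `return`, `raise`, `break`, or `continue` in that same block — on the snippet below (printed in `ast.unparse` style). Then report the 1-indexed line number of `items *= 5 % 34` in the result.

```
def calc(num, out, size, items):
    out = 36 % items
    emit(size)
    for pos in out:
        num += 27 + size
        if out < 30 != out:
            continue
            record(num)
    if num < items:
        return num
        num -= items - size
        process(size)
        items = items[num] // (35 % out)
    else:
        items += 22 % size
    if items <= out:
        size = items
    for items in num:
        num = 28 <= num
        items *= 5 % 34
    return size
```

16

Transformed code:
def calc(num, out, size, items):
    out = 36 % items
    emit(size)
    for pos in out:
        num += 27 + size
        if out < 30 != out:
            continue
    if num < items:
        return num
    else:
        items += 22 % size
    if items <= out:
        size = items
    for items in num:
        num = 28 <= num
        items *= 5 % 34
    return size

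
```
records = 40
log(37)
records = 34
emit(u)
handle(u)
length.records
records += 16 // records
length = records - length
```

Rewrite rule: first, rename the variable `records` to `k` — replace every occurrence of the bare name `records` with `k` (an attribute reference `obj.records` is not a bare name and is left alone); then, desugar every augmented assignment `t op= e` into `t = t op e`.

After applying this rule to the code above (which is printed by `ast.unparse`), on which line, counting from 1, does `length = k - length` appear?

Transformed code:
k = 40
log(37)
k = 34
emit(u)
handle(u)
length.records
k = k + 16 // k
length = k - length

8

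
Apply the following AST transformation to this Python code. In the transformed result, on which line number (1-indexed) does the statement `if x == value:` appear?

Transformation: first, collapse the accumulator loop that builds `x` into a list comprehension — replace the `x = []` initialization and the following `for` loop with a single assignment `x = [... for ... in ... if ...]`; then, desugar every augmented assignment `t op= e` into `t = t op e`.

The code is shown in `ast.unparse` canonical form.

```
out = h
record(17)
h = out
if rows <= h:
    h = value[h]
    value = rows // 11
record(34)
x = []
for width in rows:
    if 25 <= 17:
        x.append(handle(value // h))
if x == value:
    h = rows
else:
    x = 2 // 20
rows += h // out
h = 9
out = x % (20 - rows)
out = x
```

Transformed code:
out = h
record(17)
h = out
if rows <= h:
    h = value[h]
    value = rows // 11
record(34)
x = [handle(value // h) for width in rows if 25 <= 17]
if x == value:
    h = rows
else:
    x = 2 // 20
rows = rows + h // out
h = 9
out = x % (20 - rows)
out = x

9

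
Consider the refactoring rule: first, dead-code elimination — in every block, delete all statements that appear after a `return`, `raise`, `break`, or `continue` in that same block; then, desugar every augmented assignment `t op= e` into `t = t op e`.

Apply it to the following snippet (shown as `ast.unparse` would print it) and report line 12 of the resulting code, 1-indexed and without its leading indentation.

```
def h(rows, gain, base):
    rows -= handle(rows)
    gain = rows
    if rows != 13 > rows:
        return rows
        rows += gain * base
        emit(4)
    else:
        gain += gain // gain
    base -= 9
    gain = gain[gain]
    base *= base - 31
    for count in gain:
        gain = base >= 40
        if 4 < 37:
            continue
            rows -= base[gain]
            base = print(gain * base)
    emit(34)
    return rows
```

gain = base >= 40

Transformed code:
def h(rows, gain, base):
    rows = rows - handle(rows)
    gain = rows
    if rows != 13 > rows:
        return rows
    else:
        gain = gain + gain // gain
    base = base - 9
    gain = gain[gain]
    base = base * (base - 31)
    for count in gain:
        gain = base >= 40
        if 4 < 37:
            continue
    emit(34)
    return rows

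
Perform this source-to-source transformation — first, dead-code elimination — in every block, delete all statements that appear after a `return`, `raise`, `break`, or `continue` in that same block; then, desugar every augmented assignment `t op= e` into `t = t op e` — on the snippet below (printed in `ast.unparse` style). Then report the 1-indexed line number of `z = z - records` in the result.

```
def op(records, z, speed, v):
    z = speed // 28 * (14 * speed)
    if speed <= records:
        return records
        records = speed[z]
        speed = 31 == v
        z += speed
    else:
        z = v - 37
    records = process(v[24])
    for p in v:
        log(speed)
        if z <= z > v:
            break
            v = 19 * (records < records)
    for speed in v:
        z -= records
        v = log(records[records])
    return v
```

13

Transformed code:
def op(records, z, speed, v):
    z = speed // 28 * (14 * speed)
    if speed <= records:
        return records
    else:
        z = v - 37
    records = process(v[24])
    for p in v:
        log(speed)
        if z <= z > v:
            break
    for speed in v:
        z = z - records
        v = log(records[records])
    return v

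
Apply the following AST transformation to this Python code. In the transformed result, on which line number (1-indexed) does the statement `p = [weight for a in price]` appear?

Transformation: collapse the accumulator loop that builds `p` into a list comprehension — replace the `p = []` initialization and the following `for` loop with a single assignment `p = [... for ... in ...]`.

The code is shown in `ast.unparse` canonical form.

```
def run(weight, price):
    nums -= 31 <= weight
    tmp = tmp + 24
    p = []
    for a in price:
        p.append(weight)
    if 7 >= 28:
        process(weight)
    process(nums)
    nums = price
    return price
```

Transformed code:
def run(weight, price):
    nums -= 31 <= weight
    tmp = tmp + 24
    p = [weight for a in price]
    if 7 >= 28:
        process(weight)
    process(nums)
    nums = price
    return price

4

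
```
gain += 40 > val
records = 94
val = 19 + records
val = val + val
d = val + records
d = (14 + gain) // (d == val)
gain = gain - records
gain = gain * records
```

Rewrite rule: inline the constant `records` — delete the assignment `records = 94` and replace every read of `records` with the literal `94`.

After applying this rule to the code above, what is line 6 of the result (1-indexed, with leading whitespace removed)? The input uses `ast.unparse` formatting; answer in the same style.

Transformed code:
gain += 40 > val
val = 19 + 94
val = val + val
d = val + 94
d = (14 + gain) // (d == val)
gain = gain - 94
gain = gain * 94

gain = gain - 94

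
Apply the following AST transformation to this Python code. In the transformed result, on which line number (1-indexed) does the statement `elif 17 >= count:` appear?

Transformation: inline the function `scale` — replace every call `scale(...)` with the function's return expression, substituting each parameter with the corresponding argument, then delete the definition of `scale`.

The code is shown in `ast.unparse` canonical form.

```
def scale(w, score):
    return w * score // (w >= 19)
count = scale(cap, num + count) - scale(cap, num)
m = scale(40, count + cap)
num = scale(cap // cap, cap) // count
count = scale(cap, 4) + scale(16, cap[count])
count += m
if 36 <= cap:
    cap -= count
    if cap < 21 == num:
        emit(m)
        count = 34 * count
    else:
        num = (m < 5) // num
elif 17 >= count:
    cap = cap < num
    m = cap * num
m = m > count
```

13

Transformed code:
count = cap * (num + count) // (cap >= 19) - cap * num // (cap >= 19)
m = 40 * (count + cap) // (40 >= 19)
num = cap // cap * cap // (cap // cap >= 19) // count
count = cap * 4 // (cap >= 19) + 16 * cap[count] // (16 >= 19)
count += m
if 36 <= cap:
    cap -= count
    if cap < 21 == num:
        emit(m)
        count = 34 * count
    else:
        num = (m < 5) // num
elif 17 >= count:
    cap = cap < num
    m = cap * num
m = m > count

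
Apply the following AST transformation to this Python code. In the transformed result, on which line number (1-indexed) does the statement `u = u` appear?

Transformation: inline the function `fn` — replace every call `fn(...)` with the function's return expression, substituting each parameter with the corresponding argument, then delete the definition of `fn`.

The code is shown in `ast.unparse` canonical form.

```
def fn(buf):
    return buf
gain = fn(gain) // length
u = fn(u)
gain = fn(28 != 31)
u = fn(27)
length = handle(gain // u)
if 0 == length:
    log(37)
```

Transformed code:
gain = gain // length
u = u
gain = 28 != 31
u = 27
length = handle(gain // u)
if 0 == length:
    log(37)

2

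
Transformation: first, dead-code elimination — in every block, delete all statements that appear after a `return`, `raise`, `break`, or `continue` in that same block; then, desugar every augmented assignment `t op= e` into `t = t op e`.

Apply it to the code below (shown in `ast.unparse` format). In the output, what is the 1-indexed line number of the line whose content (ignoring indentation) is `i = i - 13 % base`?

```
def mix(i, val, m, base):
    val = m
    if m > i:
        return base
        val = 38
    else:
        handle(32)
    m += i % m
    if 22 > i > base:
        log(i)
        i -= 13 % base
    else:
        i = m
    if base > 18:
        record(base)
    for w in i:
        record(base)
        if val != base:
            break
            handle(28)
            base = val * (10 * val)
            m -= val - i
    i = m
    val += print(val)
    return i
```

Transformed code:
def mix(i, val, m, base):
    val = m
    if m > i:
        return base
    else:
        handle(32)
    m = m + i % m
    if 22 > i > base:
        log(i)
        i = i - 13 % base
    else:
        i = m
    if base > 18:
        record(base)
    for w in i:
        record(base)
        if val != base:
            break
    i = m
    val = val + print(val)
    return i

10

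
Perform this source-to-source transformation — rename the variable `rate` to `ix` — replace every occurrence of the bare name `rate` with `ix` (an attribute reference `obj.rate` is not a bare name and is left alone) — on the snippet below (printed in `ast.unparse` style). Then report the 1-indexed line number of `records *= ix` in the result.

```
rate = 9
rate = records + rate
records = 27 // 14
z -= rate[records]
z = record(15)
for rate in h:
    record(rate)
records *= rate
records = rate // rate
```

8

Transformed code:
ix = 9
ix = records + ix
records = 27 // 14
z -= ix[records]
z = record(15)
for ix in h:
    record(ix)
records *= ix
records = ix // ix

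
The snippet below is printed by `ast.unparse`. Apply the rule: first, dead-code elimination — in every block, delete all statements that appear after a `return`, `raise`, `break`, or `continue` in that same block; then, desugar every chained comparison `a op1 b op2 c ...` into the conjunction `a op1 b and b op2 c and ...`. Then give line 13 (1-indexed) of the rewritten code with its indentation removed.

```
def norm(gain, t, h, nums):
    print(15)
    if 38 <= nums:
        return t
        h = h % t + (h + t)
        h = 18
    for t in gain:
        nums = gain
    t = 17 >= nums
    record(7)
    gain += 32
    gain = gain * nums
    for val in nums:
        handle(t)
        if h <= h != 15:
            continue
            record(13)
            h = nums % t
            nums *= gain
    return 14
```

Transformed code:
def norm(gain, t, h, nums):
    print(15)
    if 38 <= nums:
        return t
    for t in gain:
        nums = gain
    t = 17 >= nums
    record(7)
    gain += 32
    gain = gain * nums
    for val in nums:
        handle(t)
        if h <= h and h != 15:
            continue
    return 14

if h <= h and h != 15:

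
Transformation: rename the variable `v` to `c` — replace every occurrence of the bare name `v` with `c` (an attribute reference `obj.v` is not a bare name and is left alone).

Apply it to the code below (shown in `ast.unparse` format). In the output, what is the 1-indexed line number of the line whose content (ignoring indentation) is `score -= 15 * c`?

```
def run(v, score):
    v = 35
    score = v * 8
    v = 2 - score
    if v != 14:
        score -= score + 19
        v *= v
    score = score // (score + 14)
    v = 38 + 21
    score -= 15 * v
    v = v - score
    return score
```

Transformed code:
def run(c, score):
    c = 35
    score = c * 8
    c = 2 - score
    if c != 14:
        score -= score + 19
        c *= c
    score = score // (score + 14)
    c = 38 + 21
    score -= 15 * c
    c = c - score
    return score

10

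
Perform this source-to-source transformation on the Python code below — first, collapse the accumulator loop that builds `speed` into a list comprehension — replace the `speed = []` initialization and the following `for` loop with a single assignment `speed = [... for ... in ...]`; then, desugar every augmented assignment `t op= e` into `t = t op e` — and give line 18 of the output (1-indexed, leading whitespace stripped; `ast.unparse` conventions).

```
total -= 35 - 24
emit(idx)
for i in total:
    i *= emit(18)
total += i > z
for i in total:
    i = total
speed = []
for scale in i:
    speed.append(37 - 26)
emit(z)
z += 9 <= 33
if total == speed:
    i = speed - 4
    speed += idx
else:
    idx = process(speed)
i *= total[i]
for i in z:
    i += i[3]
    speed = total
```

Transformed code:
total = total - (35 - 24)
emit(idx)
for i in total:
    i = i * emit(18)
total = total + (i > z)
for i in total:
    i = total
speed = [37 - 26 for scale in i]
emit(z)
z = z + (9 <= 33)
if total == speed:
    i = speed - 4
    speed = speed + idx
else:
    idx = process(speed)
i = i * total[i]
for i in z:
    i = i + i[3]
    speed = total

i = i + i[3]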